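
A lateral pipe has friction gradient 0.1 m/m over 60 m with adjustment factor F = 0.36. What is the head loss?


hf = J * L * F = 0.1 * 60 * 0.36 = 2.1600 m

2.1600 m


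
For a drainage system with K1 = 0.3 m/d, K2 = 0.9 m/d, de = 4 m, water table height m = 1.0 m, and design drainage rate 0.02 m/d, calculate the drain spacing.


S^2 = 8*K2*de*m/q + 4*K1*m^2/q
S^2 = 8*0.9*4*1.0/0.02 + 4*0.3*1.0^2/0.02
S = sqrt(1500.0000)

38.7298 m


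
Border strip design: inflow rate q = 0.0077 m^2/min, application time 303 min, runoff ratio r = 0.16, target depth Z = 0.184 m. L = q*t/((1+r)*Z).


L = q*t/((1+r)*Z)
L = 0.0077*303/((1+0.16)*0.184)
L = 2.3331/0.21344

10.9309 m


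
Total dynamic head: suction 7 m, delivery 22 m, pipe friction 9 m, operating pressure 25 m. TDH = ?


TDH = Hs + Hd + hf + Hp = 7 + 22 + 9 + 25 = 63

63 m


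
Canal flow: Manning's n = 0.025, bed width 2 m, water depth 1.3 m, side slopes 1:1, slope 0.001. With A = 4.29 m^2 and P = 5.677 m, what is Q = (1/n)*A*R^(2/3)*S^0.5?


R = A/P = 4.29/5.677 = 0.755681
Q = (1/0.025) * 4.29 * 0.755681^(2/3) * 0.001^0.5

4.5020 m^3/s


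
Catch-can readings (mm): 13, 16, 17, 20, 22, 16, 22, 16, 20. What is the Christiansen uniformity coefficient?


mean = 18.000000 mm
MAD = 2.666667 mm
CU = (1 - 2.666667/18.000000)*100

85.1852 %


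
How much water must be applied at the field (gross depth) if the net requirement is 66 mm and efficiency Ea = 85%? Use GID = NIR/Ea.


Ea = 85% = 0.85
GID = NIR / Ea = 66 / 0.85 = 77.6471 mm

77.6471 mm


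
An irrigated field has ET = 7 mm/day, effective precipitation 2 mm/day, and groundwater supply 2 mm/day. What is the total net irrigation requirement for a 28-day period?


Daily deficit = ET - Pe - GW = 7 - 2 - 2 = 3 mm/day
NIR = 3 * 28 = 84 mm

84.0000 mm


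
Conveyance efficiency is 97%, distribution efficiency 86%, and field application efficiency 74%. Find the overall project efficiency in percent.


Ec = 0.97, Eb = 0.86, Ea = 0.74
E = 0.97 * 0.86 * 0.74 * 100 = 61.7308%

61.7308 %


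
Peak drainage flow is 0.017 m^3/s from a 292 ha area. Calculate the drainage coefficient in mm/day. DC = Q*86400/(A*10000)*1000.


DC = Q * 86400 / (A * 10000) * 1000
DC = 0.017 * 86400 / (292 * 10000) * 1000
DC = 1468800.0000 / 2920000

0.5030 mm/day


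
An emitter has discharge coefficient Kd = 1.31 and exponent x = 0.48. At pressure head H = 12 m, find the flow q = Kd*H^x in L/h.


q = Kd * H^x = 1.31 * 12^0.48 = 1.31 * 3.296150

4.3180 L/h


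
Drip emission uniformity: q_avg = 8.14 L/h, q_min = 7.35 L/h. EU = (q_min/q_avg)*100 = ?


EU = (q_min/q_avg)*100 = (7.35/8.14)*100 = 90.2948%

90.2948 %


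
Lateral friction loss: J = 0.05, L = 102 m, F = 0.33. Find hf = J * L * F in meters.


hf = J * L * F = 0.05 * 102 * 0.33 = 1.6830 m

1.6830 m


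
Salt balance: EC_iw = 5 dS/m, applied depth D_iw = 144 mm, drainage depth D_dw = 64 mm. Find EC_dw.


EC_dw = EC_iw * D_iw / D_dw
EC_dw = 5 * 144 / 64
EC_dw = 720 / 64

11.2500 dS/m


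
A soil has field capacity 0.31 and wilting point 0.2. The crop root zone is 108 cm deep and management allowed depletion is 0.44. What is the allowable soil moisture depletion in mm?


SMD = (FC - PWP) * d * MAD * 10
SMD = (0.31 - 0.2) * 108 * 0.44 * 10
SMD = 0.1100 * 108 * 0.44 * 10

52.2720 mm


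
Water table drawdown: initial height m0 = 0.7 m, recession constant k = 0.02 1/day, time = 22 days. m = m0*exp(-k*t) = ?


m = m0 * exp(-k*t)
m = 0.7 * exp(-0.02 * 22)
m = 0.7 * exp(-0.4400)

0.4508 m


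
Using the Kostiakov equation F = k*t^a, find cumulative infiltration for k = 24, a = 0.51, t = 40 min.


F = k * t^a = 24 * 40^0.51
F = 24 * 6.562217

157.4932 mm


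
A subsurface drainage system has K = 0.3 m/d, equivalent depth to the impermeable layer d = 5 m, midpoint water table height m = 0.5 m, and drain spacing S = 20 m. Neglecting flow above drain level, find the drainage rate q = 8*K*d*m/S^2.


q = 8*K*d*m/S^2
q = 8*0.3*5*0.5/20^2
q = 6.0000 / 400

0.0150 m/d


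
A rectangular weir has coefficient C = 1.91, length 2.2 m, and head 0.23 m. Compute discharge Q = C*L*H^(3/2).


Q = C * L * H^(3/2) = 1.91 * 2.2 * 0.23^1.5 = 1.91 * 2.2 * 0.110304

0.4635 m^3/s


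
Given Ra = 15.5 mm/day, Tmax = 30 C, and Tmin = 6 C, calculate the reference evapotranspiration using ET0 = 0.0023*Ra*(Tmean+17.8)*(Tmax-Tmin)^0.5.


Tmean = (Tmax + Tmin)/2 = (30 + 6)/2 = 18.0
ET0 = 0.0023 * 15.5 * (18.0 + 17.8) * sqrt(30 - 6)
ET0 = 0.0023 * 15.5 * 35.8 * 4.898979

6.2524 mm/day


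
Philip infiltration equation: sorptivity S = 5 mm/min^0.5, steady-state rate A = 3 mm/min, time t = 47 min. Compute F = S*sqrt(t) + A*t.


F = S*sqrt(t) + A*t
F = 5*sqrt(47) + 3*47
F = 5*6.855655 + 141

175.2783 mm


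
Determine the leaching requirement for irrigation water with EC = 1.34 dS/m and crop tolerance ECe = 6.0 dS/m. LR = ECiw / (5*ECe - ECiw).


LR = ECiw / (5*ECe - ECiw)
LR = 1.34 / (5*6.0 - 1.34)
LR = 1.34 / 28.6600

0.0468


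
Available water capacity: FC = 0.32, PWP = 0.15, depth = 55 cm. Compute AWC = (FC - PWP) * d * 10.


AWC = (FC - PWP) * d * 10
AWC = (0.32 - 0.15) * 55 * 10
AWC = 0.1700 * 55 * 10

93.5000 mm


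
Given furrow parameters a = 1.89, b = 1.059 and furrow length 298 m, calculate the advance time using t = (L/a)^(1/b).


t = (L/a)^(1/b)
t = (298/1.89)^(1/1.059)
t = 157.671958^(1/1.059)

118.9354 min


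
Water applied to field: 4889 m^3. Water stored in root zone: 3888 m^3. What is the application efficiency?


Ea = V_root / V_field * 100 = 3888 / 4889 * 100 = 79.5255%

79.5255 %


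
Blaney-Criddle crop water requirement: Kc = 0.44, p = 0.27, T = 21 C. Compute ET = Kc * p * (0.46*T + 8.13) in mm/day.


ET = Kc * p * (0.46*T + 8.13)
ET = 0.44 * 0.27 * (0.46*21 + 8.13)
ET = 0.44 * 0.27 * 17.7900

2.1135 mm/day


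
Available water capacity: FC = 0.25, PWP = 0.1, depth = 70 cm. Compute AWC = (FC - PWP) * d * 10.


AWC = (FC - PWP) * d * 10
AWC = (0.25 - 0.1) * 70 * 10
AWC = 0.1500 * 70 * 10

105.0000 mm


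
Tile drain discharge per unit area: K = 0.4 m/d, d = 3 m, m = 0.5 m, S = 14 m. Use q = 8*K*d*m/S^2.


q = 8*K*d*m/S^2
q = 8*0.4*3*0.5/14^2
q = 4.8000 / 196

0.0245 m/d


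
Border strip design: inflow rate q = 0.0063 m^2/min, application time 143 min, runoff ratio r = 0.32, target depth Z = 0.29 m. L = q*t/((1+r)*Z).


L = q*t/((1+r)*Z)
L = 0.0063*143/((1+0.32)*0.29)
L = 0.9009/0.3828

2.3534 m


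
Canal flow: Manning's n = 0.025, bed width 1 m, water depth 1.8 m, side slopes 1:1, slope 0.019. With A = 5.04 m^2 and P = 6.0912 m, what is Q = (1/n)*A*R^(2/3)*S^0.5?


R = A/P = 5.04/6.0912 = 0.827423
Q = (1/0.025) * 5.04 * 0.827423^(2/3) * 0.019^0.5

24.4917 m^3/s


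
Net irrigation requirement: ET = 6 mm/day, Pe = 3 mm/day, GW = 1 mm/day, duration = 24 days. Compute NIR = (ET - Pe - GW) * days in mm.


Daily deficit = ET - Pe - GW = 6 - 3 - 1 = 2 mm/day
NIR = 2 * 24 = 48 mm

48.0000 mm


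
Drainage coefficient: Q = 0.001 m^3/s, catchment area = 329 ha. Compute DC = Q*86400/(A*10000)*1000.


DC = Q * 86400 / (A * 10000) * 1000
DC = 0.001 * 86400 / (329 * 10000) * 1000
DC = 86400.0000 / 3290000

0.0263 mm/day


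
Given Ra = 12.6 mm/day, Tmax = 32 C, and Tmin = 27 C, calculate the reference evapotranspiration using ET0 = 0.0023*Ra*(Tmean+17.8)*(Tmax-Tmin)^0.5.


Tmean = (Tmax + Tmin)/2 = (32 + 27)/2 = 29.5
ET0 = 0.0023 * 12.6 * (29.5 + 17.8) * sqrt(32 - 27)
ET0 = 0.0023 * 12.6 * 47.3 * 2.236068

3.0651 mm/day


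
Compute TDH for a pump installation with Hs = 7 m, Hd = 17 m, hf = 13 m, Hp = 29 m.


TDH = Hs + Hd + hf + Hp = 7 + 17 + 13 + 29 = 66

66 m


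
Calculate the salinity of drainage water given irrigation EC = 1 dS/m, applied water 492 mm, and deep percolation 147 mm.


EC_dw = EC_iw * D_iw / D_dw
EC_dw = 1 * 492 / 147
EC_dw = 492 / 147

3.3469 dS/m


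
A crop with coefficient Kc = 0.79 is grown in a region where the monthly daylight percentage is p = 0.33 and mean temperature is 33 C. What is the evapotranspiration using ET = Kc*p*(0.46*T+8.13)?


ET = Kc * p * (0.46*T + 8.13)
ET = 0.79 * 0.33 * (0.46*33 + 8.13)
ET = 0.79 * 0.33 * 23.3100

6.0769 mm/day


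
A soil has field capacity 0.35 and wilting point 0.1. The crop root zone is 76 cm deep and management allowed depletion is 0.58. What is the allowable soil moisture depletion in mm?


SMD = (FC - PWP) * d * MAD * 10
SMD = (0.35 - 0.1) * 76 * 0.58 * 10
SMD = 0.2500 * 76 * 0.58 * 10

110.2000 mm


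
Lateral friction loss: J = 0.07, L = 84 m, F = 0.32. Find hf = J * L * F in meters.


hf = J * L * F = 0.07 * 84 * 0.32 = 1.8816 m

1.8816 m


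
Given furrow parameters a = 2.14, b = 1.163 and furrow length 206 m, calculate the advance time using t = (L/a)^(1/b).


t = (L/a)^(1/b)
t = (206/2.14)^(1/1.163)
t = 96.261682^(1/1.163)

50.7531 min


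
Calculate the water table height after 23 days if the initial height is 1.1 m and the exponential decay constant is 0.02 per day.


m = m0 * exp(-k*t)
m = 1.1 * exp(-0.02 * 23)
m = 1.1 * exp(-0.4600)

0.6944 m


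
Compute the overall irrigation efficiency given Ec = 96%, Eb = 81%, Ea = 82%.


Ec = 0.96, Eb = 0.81, Ea = 0.82
E = 0.96 * 0.81 * 0.82 * 100 = 63.7632%

63.7632 %


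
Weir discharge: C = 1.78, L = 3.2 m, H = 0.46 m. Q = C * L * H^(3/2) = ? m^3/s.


Q = C * L * H^(3/2) = 1.78 * 3.2 * 0.46^1.5 = 1.78 * 3.2 * 0.311987

1.7771 m^3/s


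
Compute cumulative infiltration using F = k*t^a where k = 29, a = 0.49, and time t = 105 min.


F = k * t^a = 29 * 105^0.49
F = 29 * 9.780989

283.6487 mm


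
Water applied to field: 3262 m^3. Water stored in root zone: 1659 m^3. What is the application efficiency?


Ea = V_root / V_field * 100 = 1659 / 3262 * 100 = 50.8584%

50.8584 %


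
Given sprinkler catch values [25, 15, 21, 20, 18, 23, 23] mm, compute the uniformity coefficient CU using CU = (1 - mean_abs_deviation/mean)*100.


mean = 20.714286 mm
MAD = 2.612245 mm
CU = (1 - 2.612245/20.714286)*100

87.3892 %


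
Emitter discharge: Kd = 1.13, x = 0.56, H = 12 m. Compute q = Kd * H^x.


q = Kd * H^x = 1.13 * 12^0.56 = 1.13 * 4.021069

4.5438 L/h


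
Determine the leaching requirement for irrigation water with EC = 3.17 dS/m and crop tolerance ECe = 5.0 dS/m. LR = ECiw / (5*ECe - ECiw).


LR = ECiw / (5*ECe - ECiw)
LR = 3.17 / (5*5.0 - 3.17)
LR = 3.17 / 21.8300

0.1452


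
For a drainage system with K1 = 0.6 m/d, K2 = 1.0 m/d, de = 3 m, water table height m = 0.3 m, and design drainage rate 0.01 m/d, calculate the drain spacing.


S^2 = 8*K2*de*m/q + 4*K1*m^2/q
S^2 = 8*1.0*3*0.3/0.01 + 4*0.6*0.3^2/0.01
S = sqrt(741.6000)

27.2323 m


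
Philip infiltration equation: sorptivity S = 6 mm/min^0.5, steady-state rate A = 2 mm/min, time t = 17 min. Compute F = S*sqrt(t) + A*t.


F = S*sqrt(t) + A*t
F = 6*sqrt(17) + 2*17
F = 6*4.123106 + 34

58.7386 mm


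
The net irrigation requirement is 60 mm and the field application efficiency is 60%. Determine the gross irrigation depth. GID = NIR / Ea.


Ea = 60% = 0.6
GID = NIR / Ea = 60 / 0.6 = 100.0000 mm

100.0000 mm


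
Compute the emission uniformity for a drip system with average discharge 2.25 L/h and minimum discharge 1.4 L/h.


EU = (q_min/q_avg)*100 = (1.4/2.25)*100 = 62.2222%

62.2222 %


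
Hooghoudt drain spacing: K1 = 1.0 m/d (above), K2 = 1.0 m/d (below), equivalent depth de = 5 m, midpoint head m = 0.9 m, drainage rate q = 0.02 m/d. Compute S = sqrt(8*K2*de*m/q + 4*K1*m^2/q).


S^2 = 8*K2*de*m/q + 4*K1*m^2/q
S^2 = 8*1.0*5*0.9/0.02 + 4*1.0*0.9^2/0.02
S = sqrt(1962.0000)

44.2945 m


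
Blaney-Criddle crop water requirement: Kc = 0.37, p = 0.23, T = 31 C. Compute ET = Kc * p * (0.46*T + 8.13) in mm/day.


ET = Kc * p * (0.46*T + 8.13)
ET = 0.37 * 0.23 * (0.46*31 + 8.13)
ET = 0.37 * 0.23 * 22.3900

1.9054 mm/day


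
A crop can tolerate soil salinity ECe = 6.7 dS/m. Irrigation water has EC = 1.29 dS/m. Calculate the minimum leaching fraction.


LR = ECiw / (5*ECe - ECiw)
LR = 1.29 / (5*6.7 - 1.29)
LR = 1.29 / 32.2100

0.0400


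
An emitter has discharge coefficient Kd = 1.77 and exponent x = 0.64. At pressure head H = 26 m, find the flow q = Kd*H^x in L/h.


q = Kd * H^x = 1.77 * 26^0.64 = 1.77 * 8.046054

14.2415 L/h


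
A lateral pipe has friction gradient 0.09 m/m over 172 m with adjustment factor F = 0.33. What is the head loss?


hf = J * L * F = 0.09 * 172 * 0.33 = 5.1084 m

5.1084 m


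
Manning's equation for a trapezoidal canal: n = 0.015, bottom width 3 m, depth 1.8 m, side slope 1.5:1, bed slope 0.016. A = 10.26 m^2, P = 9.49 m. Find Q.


R = A/P = 10.26/9.49 = 1.081138
Q = (1/0.015) * 10.26 * 1.081138^(2/3) * 0.016^0.5

91.1388 m^3/s


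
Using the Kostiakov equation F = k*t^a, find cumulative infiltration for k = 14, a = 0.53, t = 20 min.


F = k * t^a = 14 * 20^0.53
F = 14 * 4.892670

68.4974 mm


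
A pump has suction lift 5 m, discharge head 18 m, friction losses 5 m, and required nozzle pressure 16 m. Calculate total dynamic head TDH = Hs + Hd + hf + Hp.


TDH = Hs + Hd + hf + Hp = 5 + 18 + 5 + 16 = 44

44 m


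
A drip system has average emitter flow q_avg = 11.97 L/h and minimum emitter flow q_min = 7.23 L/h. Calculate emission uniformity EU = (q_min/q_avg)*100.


EU = (q_min/q_avg)*100 = (7.23/11.97)*100 = 60.4010%

60.4010 %


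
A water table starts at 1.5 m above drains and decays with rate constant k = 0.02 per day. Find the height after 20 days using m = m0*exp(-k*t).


m = m0 * exp(-k*t)
m = 1.5 * exp(-0.02 * 20)
m = 1.5 * exp(-0.4000)

1.0055 m


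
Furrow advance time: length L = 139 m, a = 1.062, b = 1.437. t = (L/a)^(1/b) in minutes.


t = (L/a)^(1/b)
t = (139/1.062)^(1/1.437)
t = 130.885122^(1/1.437)

29.7257 min


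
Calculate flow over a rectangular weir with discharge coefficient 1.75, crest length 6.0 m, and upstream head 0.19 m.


Q = C * L * H^(3/2) = 1.75 * 6.0 * 0.19^1.5 = 1.75 * 6.0 * 0.082819

0.8696 m^3/s


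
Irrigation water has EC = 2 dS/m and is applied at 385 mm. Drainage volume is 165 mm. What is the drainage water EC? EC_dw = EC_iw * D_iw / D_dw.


EC_dw = EC_iw * D_iw / D_dw
EC_dw = 2 * 385 / 165
EC_dw = 770 / 165

4.6667 dS/m


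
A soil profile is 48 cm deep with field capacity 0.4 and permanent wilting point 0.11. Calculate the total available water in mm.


AWC = (FC - PWP) * d * 10
AWC = (0.4 - 0.11) * 48 * 10
AWC = 0.2900 * 48 * 10

139.2000 mm


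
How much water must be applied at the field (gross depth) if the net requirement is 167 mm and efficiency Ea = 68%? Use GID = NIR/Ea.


Ea = 68% = 0.68
GID = NIR / Ea = 167 / 0.68 = 245.5882 mm

245.5882 mm


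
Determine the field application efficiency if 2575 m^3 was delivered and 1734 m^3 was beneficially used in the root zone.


Ea = V_root / V_field * 100 = 1734 / 2575 * 100 = 67.3398%

67.3398 %


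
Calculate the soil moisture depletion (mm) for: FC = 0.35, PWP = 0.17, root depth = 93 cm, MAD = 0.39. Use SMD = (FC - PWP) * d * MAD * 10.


SMD = (FC - PWP) * d * MAD * 10
SMD = (0.35 - 0.17) * 93 * 0.39 * 10
SMD = 0.1800 * 93 * 0.39 * 10

65.2860 mm


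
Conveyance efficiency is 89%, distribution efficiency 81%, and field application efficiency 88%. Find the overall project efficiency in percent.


Ec = 0.89, Eb = 0.81, Ea = 0.88
E = 0.89 * 0.81 * 0.88 * 100 = 63.4392%

63.4392 %


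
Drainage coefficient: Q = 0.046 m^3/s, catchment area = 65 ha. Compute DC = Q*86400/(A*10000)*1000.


DC = Q * 86400 / (A * 10000) * 1000
DC = 0.046 * 86400 / (65 * 10000) * 1000
DC = 3974400.0000 / 650000

6.1145 mm/day


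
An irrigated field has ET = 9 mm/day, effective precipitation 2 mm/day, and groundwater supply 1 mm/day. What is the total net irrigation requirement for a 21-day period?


Daily deficit = ET - Pe - GW = 9 - 2 - 1 = 6 mm/day
NIR = 6 * 21 = 126 mm

126.0000 mm


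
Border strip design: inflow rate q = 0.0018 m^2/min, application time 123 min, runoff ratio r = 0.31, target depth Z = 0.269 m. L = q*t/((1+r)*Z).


L = q*t/((1+r)*Z)
L = 0.0018*123/((1+0.31)*0.269)
L = 0.2214/0.35239

0.6283 m


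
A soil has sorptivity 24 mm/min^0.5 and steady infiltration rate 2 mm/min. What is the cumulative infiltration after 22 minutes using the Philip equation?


F = S*sqrt(t) + A*t
F = 24*sqrt(22) + 2*22
F = 24*4.690416 + 44

156.5700 mm


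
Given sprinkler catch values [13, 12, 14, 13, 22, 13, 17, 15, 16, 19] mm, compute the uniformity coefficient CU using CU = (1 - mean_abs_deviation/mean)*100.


mean = 15.400000 mm
MAD = 2.480000 mm
CU = (1 - 2.480000/15.400000)*100

83.8961 %


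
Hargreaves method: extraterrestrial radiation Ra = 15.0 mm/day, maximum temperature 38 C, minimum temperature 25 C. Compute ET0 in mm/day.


Tmean = (Tmax + Tmin)/2 = (38 + 25)/2 = 31.5
ET0 = 0.0023 * 15.0 * (31.5 + 17.8) * sqrt(38 - 25)
ET0 = 0.0023 * 15.0 * 49.3 * 3.605551

6.1325 mm/day


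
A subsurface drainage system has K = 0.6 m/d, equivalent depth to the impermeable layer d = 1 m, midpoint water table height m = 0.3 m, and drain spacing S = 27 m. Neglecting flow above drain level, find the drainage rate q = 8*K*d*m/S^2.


q = 8*K*d*m/S^2
q = 8*0.6*1*0.3/27^2
q = 1.4400 / 729

0.0020 m/d


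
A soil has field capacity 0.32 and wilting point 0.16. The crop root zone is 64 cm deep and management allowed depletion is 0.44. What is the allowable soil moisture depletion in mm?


SMD = (FC - PWP) * d * MAD * 10
SMD = (0.32 - 0.16) * 64 * 0.44 * 10
SMD = 0.1600 * 64 * 0.44 * 10

45.0560 mm


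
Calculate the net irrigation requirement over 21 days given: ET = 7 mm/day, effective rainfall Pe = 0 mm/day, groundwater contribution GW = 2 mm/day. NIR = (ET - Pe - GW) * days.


Daily deficit = ET - Pe - GW = 7 - 0 - 2 = 5 mm/day
NIR = 5 * 21 = 105 mm

105.0000 mm


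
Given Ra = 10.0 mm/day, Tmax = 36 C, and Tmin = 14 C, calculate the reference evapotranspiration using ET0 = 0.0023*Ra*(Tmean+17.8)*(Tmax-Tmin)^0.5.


Tmean = (Tmax + Tmin)/2 = (36 + 14)/2 = 25.0
ET0 = 0.0023 * 10.0 * (25.0 + 17.8) * sqrt(36 - 14)
ET0 = 0.0023 * 10.0 * 42.8 * 4.690416

4.6172 mm/day


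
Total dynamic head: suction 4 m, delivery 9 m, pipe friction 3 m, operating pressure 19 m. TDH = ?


TDH = Hs + Hd + hf + Hp = 4 + 9 + 3 + 19 = 35

35 m


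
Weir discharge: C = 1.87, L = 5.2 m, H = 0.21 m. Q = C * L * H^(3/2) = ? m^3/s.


Q = C * L * H^(3/2) = 1.87 * 5.2 * 0.21^1.5 = 1.87 * 5.2 * 0.096234

0.9358 m^3/s


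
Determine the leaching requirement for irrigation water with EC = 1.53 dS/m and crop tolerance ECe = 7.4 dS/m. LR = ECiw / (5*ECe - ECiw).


LR = ECiw / (5*ECe - ECiw)
LR = 1.53 / (5*7.4 - 1.53)
LR = 1.53 / 35.4700

0.0431


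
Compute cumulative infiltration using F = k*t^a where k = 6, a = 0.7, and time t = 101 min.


F = k * t^a = 6 * 101^0.7
F = 6 * 25.294434

151.7666 mm


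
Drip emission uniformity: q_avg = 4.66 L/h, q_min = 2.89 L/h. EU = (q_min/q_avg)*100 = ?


EU = (q_min/q_avg)*100 = (2.89/4.66)*100 = 62.0172%

62.0172 %


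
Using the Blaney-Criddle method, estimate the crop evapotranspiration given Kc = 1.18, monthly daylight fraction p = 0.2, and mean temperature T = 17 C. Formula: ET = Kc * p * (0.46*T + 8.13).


ET = Kc * p * (0.46*T + 8.13)
ET = 1.18 * 0.2 * (0.46*17 + 8.13)
ET = 1.18 * 0.2 * 15.9500

3.7642 mm/day


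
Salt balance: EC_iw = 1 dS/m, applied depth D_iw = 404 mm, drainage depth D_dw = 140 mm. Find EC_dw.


EC_dw = EC_iw * D_iw / D_dw
EC_dw = 1 * 404 / 140
EC_dw = 404 / 140

2.8857 dS/m


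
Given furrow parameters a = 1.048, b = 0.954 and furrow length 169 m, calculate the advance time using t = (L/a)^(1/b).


t = (L/a)^(1/b)
t = (169/1.048)^(1/0.954)
t = 161.259542^(1/0.954)

206.0478 min


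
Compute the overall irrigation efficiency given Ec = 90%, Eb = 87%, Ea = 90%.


Ec = 0.9, Eb = 0.87, Ea = 0.9
E = 0.9 * 0.87 * 0.9 * 100 = 70.4700%

70.4700 %


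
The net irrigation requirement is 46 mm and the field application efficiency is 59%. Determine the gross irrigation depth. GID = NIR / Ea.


Ea = 59% = 0.59
GID = NIR / Ea = 46 / 0.59 = 77.9661 mm

77.9661 mm


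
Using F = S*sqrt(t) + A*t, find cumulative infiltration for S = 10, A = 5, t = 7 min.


F = S*sqrt(t) + A*t
F = 10*sqrt(7) + 5*7
F = 10*2.645751 + 35

61.4575 mm


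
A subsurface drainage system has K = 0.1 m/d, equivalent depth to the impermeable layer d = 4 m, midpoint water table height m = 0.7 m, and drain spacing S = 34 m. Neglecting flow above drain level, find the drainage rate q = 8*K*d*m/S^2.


q = 8*K*d*m/S^2
q = 8*0.1*4*0.7/34^2
q = 2.2400 / 1156

0.0019 m/d


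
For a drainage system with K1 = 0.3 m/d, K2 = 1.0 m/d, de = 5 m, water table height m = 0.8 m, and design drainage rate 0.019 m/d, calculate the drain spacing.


S^2 = 8*K2*de*m/q + 4*K1*m^2/q
S^2 = 8*1.0*5*0.8/0.019 + 4*0.3*0.8^2/0.019
S = sqrt(1724.6316)

41.5287 m


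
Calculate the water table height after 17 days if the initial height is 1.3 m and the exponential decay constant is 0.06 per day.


m = m0 * exp(-k*t)
m = 1.3 * exp(-0.06 * 17)
m = 1.3 * exp(-1.0200)

0.4688 m


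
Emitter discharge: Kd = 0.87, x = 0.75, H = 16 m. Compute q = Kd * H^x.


q = Kd * H^x = 0.87 * 16^0.75 = 0.87 * 8.000000

6.9600 L/h


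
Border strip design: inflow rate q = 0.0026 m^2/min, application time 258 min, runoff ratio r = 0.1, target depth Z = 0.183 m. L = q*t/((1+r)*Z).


L = q*t/((1+r)*Z)
L = 0.0026*258/((1+0.1)*0.183)
L = 0.6708/0.2013

3.3323 m


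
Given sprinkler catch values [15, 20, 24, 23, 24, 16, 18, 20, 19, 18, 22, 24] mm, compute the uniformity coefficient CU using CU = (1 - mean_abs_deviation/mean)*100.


mean = 20.250000 mm
MAD = 2.625000 mm
CU = (1 - 2.625000/20.250000)*100

87.0370 %


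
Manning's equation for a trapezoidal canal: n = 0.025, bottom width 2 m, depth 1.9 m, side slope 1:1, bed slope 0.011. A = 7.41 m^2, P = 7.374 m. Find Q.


R = A/P = 7.41/7.374 = 1.004882
Q = (1/0.025) * 7.41 * 1.004882^(2/3) * 0.011^0.5

31.1878 m^3/s


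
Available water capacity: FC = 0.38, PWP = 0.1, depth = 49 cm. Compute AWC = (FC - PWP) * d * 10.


AWC = (FC - PWP) * d * 10
AWC = (0.38 - 0.1) * 49 * 10
AWC = 0.2800 * 49 * 10

137.2000 mm


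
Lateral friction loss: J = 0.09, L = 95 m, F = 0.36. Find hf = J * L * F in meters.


hf = J * L * F = 0.09 * 95 * 0.36 = 3.0780 m

3.0780 m


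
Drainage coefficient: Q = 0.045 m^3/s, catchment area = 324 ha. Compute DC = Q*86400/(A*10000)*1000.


DC = Q * 86400 / (A * 10000) * 1000
DC = 0.045 * 86400 / (324 * 10000) * 1000
DC = 3888000.0000 / 3240000

1.2000 mm/day


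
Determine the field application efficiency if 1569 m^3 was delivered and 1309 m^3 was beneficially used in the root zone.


Ea = V_root / V_field * 100 = 1309 / 1569 * 100 = 83.4289%

83.4289 %


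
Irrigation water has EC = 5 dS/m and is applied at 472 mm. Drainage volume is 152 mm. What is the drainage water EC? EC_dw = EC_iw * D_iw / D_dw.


EC_dw = EC_iw * D_iw / D_dw
EC_dw = 5 * 472 / 152
EC_dw = 2360 / 152

15.5263 dS/m


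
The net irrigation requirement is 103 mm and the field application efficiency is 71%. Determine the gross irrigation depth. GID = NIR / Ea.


Ea = 71% = 0.71
GID = NIR / Ea = 103 / 0.71 = 145.0704 mm

145.0704 mm


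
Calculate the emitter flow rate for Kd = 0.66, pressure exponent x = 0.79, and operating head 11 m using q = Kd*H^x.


q = Kd * H^x = 0.66 * 11^0.79 = 0.66 * 6.648141

4.3878 L/h


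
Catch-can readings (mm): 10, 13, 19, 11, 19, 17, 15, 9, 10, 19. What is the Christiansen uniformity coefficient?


mean = 14.200000 mm
MAD = 3.600000 mm
CU = (1 - 3.600000/14.200000)*100

74.6479 %


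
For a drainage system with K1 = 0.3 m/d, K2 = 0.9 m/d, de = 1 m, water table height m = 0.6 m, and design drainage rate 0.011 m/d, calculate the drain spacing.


S^2 = 8*K2*de*m/q + 4*K1*m^2/q
S^2 = 8*0.9*1*0.6/0.011 + 4*0.3*0.6^2/0.011
S = sqrt(432.0000)

20.7846 m


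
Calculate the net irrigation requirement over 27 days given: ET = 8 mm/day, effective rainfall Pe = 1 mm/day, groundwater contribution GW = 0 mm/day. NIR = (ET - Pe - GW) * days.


Daily deficit = ET - Pe - GW = 8 - 1 - 0 = 7 mm/day
NIR = 7 * 27 = 189 mm

189.0000 mm


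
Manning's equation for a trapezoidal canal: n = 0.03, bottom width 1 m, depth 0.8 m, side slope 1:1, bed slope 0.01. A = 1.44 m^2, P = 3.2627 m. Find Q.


R = A/P = 1.44/3.2627 = 0.441352
Q = (1/0.03) * 1.44 * 0.441352^(2/3) * 0.01^0.5

2.7825 m^3/s


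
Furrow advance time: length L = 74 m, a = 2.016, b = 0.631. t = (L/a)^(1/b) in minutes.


t = (L/a)^(1/b)
t = (74/2.016)^(1/0.631)
t = 36.706349^(1/0.631)

301.8422 min


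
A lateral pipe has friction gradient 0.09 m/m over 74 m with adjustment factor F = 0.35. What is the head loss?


hf = J * L * F = 0.09 * 74 * 0.35 = 2.3310 m

2.3310 m


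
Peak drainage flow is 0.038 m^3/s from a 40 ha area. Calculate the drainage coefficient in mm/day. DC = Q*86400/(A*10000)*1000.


DC = Q * 86400 / (A * 10000) * 1000
DC = 0.038 * 86400 / (40 * 10000) * 1000
DC = 3283200.0000 / 400000

8.2080 mm/day


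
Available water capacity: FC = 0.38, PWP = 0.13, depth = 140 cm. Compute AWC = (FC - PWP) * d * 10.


AWC = (FC - PWP) * d * 10
AWC = (0.38 - 0.13) * 140 * 10
AWC = 0.2500 * 140 * 10

350.0000 mm


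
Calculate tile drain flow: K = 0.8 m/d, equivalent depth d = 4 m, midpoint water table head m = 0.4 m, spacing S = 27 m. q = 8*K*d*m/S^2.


q = 8*K*d*m/S^2
q = 8*0.8*4*0.4/27^2
q = 10.2400 / 729

0.0140 m/d


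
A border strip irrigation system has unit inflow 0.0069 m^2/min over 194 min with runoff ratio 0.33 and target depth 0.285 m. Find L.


L = q*t/((1+r)*Z)
L = 0.0069*194/((1+0.33)*0.285)
L = 1.3386/0.37905

3.5315 m


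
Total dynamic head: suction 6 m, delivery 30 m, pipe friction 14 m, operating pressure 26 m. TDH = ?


TDH = Hs + Hd + hf + Hp = 6 + 30 + 14 + 26 = 76

76 m


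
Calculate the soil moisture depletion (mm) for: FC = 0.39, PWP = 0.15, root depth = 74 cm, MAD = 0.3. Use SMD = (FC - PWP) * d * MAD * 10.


SMD = (FC - PWP) * d * MAD * 10
SMD = (0.39 - 0.15) * 74 * 0.3 * 10
SMD = 0.2400 * 74 * 0.3 * 10

53.2800 mm


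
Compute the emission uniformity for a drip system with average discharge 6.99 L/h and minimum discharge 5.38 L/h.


EU = (q_min/q_avg)*100 = (5.38/6.99)*100 = 76.9671%

76.9671 %


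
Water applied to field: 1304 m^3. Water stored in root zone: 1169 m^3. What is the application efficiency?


Ea = V_root / V_field * 100 = 1169 / 1304 * 100 = 89.6472%

89.6472 %


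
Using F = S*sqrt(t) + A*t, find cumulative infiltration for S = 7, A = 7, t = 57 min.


F = S*sqrt(t) + A*t
F = 7*sqrt(57) + 7*57
F = 7*7.549834 + 399

451.8488 mm


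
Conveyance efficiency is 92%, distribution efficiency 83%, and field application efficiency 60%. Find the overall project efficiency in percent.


Ec = 0.92, Eb = 0.83, Ea = 0.6
E = 0.92 * 0.83 * 0.6 * 100 = 45.8160%

45.8160 %


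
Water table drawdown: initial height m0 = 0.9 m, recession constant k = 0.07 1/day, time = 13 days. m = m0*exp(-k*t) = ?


m = m0 * exp(-k*t)
m = 0.9 * exp(-0.07 * 13)
m = 0.9 * exp(-0.9100)

0.3623 m


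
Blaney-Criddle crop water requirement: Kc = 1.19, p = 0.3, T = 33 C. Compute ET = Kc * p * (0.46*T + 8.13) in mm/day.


ET = Kc * p * (0.46*T + 8.13)
ET = 1.19 * 0.3 * (0.46*33 + 8.13)
ET = 1.19 * 0.3 * 23.3100

8.3217 mm/day


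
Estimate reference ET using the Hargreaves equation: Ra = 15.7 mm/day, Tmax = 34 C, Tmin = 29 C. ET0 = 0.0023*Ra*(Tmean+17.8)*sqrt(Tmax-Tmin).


Tmean = (Tmax + Tmin)/2 = (34 + 29)/2 = 31.5
ET0 = 0.0023 * 15.7 * (31.5 + 17.8) * sqrt(34 - 29)
ET0 = 0.0023 * 15.7 * 49.3 * 2.236068

3.9807 mm/day


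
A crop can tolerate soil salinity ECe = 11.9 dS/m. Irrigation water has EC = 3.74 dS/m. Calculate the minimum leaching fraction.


LR = ECiw / (5*ECe - ECiw)
LR = 3.74 / (5*11.9 - 3.74)
LR = 3.74 / 55.7600

0.0671


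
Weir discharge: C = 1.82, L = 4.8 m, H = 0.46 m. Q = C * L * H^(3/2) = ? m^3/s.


Q = C * L * H^(3/2) = 1.82 * 4.8 * 0.46^1.5 = 1.82 * 4.8 * 0.311987

2.7255 m^3/s


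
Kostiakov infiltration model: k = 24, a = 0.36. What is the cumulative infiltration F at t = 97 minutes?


F = k * t^a = 24 * 97^0.36
F = 24 * 5.190842

124.5802 mm


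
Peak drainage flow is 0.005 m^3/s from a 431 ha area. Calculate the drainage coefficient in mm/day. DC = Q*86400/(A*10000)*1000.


DC = Q * 86400 / (A * 10000) * 1000
DC = 0.005 * 86400 / (431 * 10000) * 1000
DC = 432000.0000 / 4310000

0.1002 mm/day


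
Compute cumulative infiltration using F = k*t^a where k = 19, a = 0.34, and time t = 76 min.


F = k * t^a = 19 * 76^0.34
F = 19 * 4.359901

82.8381 mm


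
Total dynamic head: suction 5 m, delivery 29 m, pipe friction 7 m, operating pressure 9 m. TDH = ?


TDH = Hs + Hd + hf + Hp = 5 + 29 + 7 + 9 = 50

50 m


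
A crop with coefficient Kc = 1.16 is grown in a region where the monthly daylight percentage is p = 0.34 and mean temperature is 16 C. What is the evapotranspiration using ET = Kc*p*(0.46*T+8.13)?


ET = Kc * p * (0.46*T + 8.13)
ET = 1.16 * 0.34 * (0.46*16 + 8.13)
ET = 1.16 * 0.34 * 15.4900

6.1093 mm/day


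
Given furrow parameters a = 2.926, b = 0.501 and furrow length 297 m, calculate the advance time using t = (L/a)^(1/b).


t = (L/a)^(1/b)
t = (297/2.926)^(1/0.501)
t = 101.503759^(1/0.501)

10114.7311 min


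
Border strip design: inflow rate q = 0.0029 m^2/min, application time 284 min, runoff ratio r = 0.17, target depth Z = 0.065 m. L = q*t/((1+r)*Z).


L = q*t/((1+r)*Z)
L = 0.0029*284/((1+0.17)*0.065)
L = 0.8236/0.07605

10.8297 m


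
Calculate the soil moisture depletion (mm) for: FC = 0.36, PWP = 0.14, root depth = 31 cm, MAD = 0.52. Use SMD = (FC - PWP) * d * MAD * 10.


SMD = (FC - PWP) * d * MAD * 10
SMD = (0.36 - 0.14) * 31 * 0.52 * 10
SMD = 0.2200 * 31 * 0.52 * 10

35.4640 mm


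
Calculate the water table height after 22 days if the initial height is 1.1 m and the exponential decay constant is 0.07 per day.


m = m0 * exp(-k*t)
m = 1.1 * exp(-0.07 * 22)
m = 1.1 * exp(-1.5400)

0.2358 m


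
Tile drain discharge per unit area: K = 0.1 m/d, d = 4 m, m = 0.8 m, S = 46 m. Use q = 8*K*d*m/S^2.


q = 8*K*d*m/S^2
q = 8*0.1*4*0.8/46^2
q = 2.5600 / 2116

0.0012 m/d


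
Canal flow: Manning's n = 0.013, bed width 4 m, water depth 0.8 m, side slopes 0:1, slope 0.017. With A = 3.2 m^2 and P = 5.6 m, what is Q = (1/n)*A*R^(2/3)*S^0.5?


R = A/P = 3.2/5.6 = 0.571429
Q = (1/0.013) * 3.2 * 0.571429^(2/3) * 0.017^0.5

22.1007 m^3/s


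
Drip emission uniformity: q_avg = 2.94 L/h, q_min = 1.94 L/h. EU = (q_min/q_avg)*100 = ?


EU = (q_min/q_avg)*100 = (1.94/2.94)*100 = 65.9864%

65.9864 %


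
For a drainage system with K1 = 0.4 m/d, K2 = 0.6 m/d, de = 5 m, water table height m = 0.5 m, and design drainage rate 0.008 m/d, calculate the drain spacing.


S^2 = 8*K2*de*m/q + 4*K1*m^2/q
S^2 = 8*0.6*5*0.5/0.008 + 4*0.4*0.5^2/0.008
S = sqrt(1550.0000)

39.3700 m


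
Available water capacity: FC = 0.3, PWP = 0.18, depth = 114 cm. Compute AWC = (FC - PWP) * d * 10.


AWC = (FC - PWP) * d * 10
AWC = (0.3 - 0.18) * 114 * 10
AWC = 0.1200 * 114 * 10

136.8000 mm


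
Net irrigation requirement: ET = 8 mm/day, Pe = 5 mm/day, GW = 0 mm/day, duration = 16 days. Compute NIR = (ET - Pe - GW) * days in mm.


Daily deficit = ET - Pe - GW = 8 - 5 - 0 = 3 mm/day
NIR = 3 * 16 = 48 mm

48.0000 mm


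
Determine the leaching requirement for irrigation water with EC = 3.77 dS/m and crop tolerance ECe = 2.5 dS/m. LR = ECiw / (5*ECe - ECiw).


LR = ECiw / (5*ECe - ECiw)
LR = 3.77 / (5*2.5 - 3.77)
LR = 3.77 / 8.7300

0.4318


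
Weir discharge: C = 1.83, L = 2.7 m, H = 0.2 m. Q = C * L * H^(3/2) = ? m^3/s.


Q = C * L * H^(3/2) = 1.83 * 2.7 * 0.2^1.5 = 1.83 * 2.7 * 0.089443

0.4419 m^3/s


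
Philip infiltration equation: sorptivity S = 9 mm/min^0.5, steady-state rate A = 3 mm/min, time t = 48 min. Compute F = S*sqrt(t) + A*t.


F = S*sqrt(t) + A*t
F = 9*sqrt(48) + 3*48
F = 9*6.928203 + 144

206.3538 mm


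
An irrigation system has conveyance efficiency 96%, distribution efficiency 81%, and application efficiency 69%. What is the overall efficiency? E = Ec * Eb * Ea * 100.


Ec = 0.96, Eb = 0.81, Ea = 0.69
E = 0.96 * 0.81 * 0.69 * 100 = 53.6544%

53.6544 %


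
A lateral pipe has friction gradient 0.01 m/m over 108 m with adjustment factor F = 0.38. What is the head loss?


hf = J * L * F = 0.01 * 108 * 0.38 = 0.4104 m

0.4104 m


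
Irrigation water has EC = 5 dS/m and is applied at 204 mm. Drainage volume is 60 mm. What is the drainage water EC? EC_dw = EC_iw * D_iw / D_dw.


EC_dw = EC_iw * D_iw / D_dw
EC_dw = 5 * 204 / 60
EC_dw = 1020 / 60

17.0000 dS/m


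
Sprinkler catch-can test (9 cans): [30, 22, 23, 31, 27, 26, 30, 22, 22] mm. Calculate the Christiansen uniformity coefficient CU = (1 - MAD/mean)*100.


mean = 25.888889 mm
MAD = 3.234568 mm
CU = (1 - 3.234568/25.888889)*100

87.5060 %


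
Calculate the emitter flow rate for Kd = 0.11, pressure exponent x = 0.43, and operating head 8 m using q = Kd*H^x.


q = Kd * H^x = 0.11 * 8^0.43 = 0.11 * 2.445281

0.2690 L/h


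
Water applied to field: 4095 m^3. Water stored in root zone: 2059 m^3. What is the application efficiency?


Ea = V_root / V_field * 100 = 2059 / 4095 * 100 = 50.2808%

50.2808 %


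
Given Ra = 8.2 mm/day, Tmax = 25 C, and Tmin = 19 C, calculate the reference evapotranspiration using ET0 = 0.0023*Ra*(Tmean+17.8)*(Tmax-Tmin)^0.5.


Tmean = (Tmax + Tmin)/2 = (25 + 19)/2 = 22.0
ET0 = 0.0023 * 8.2 * (22.0 + 17.8) * sqrt(25 - 19)
ET0 = 0.0023 * 8.2 * 39.8 * 2.449490

1.8387 mm/day


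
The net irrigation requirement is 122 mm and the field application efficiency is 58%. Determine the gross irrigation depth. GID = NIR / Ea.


Ea = 58% = 0.58
GID = NIR / Ea = 122 / 0.58 = 210.3448 mm

210.3448 mm


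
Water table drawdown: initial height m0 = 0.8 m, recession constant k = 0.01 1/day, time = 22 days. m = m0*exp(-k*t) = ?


m = m0 * exp(-k*t)
m = 0.8 * exp(-0.01 * 22)
m = 0.8 * exp(-0.2200)

0.6420 m


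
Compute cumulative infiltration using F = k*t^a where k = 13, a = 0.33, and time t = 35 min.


F = k * t^a = 13 * 35^0.33
F = 13 * 3.232529

42.0229 mm


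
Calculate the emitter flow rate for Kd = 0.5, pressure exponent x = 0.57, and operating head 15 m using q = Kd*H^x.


q = Kd * H^x = 0.5 * 15^0.57 = 0.5 * 4.681360

2.3407 L/h


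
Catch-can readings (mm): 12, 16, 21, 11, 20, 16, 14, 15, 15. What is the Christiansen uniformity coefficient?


mean = 15.555556 mm
MAD = 2.395062 mm
CU = (1 - 2.395062/15.555556)*100

84.6032 %


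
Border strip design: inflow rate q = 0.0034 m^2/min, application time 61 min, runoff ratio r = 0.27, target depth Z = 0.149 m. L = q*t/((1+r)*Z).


L = q*t/((1+r)*Z)
L = 0.0034*61/((1+0.27)*0.149)
L = 0.2074/0.18923

1.0960 m


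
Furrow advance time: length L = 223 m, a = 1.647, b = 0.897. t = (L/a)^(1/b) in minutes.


t = (L/a)^(1/b)
t = (223/1.647)^(1/0.897)
t = 135.397693^(1/0.897)

237.8911 min


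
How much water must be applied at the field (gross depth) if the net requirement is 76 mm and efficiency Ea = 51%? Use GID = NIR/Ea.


Ea = 51% = 0.51
GID = NIR / Ea = 76 / 0.51 = 149.0196 mm

149.0196 mm


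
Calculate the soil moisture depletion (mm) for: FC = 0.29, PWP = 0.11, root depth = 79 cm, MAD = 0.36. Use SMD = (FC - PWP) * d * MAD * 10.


SMD = (FC - PWP) * d * MAD * 10
SMD = (0.29 - 0.11) * 79 * 0.36 * 10
SMD = 0.1800 * 79 * 0.36 * 10

51.1920 mm


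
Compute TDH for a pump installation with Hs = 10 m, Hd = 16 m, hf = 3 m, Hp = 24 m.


TDH = Hs + Hd + hf + Hp = 10 + 16 + 3 + 24 = 53

53 m


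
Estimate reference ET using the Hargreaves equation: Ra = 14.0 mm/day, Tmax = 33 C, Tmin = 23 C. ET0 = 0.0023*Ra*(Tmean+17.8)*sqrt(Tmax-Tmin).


Tmean = (Tmax + Tmin)/2 = (33 + 23)/2 = 28.0
ET0 = 0.0023 * 14.0 * (28.0 + 17.8) * sqrt(33 - 23)
ET0 = 0.0023 * 14.0 * 45.8 * 3.162278

4.6636 mm/day


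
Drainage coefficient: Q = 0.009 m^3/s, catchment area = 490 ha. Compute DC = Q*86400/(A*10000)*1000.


DC = Q * 86400 / (A * 10000) * 1000
DC = 0.009 * 86400 / (490 * 10000) * 1000
DC = 777600.0000 / 4900000

0.1587 mm/day


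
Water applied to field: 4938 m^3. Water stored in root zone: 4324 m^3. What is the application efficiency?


Ea = V_root / V_field * 100 = 4324 / 4938 * 100 = 87.5658%

87.5658 %


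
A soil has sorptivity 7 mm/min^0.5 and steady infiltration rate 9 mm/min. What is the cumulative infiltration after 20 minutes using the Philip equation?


F = S*sqrt(t) + A*t
F = 7*sqrt(20) + 9*20
F = 7*4.472136 + 180

211.3050 mm


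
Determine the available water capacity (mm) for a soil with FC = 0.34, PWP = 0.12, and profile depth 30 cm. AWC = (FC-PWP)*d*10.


AWC = (FC - PWP) * d * 10
AWC = (0.34 - 0.12) * 30 * 10
AWC = 0.2200 * 30 * 10

66.0000 mm


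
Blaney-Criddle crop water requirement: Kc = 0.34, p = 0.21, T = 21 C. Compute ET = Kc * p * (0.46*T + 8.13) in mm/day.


ET = Kc * p * (0.46*T + 8.13)
ET = 0.34 * 0.21 * (0.46*21 + 8.13)
ET = 0.34 * 0.21 * 17.7900

1.2702 mm/day


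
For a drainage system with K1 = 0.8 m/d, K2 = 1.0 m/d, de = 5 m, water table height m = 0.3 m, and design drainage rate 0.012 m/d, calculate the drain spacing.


S^2 = 8*K2*de*m/q + 4*K1*m^2/q
S^2 = 8*1.0*5*0.3/0.012 + 4*0.8*0.3^2/0.012
S = sqrt(1024.0000)

32.0000 m


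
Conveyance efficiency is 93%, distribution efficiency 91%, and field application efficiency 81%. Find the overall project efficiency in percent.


Ec = 0.93, Eb = 0.91, Ea = 0.81
E = 0.93 * 0.91 * 0.81 * 100 = 68.5503%

68.5503 %


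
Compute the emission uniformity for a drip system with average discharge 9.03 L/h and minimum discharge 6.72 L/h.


EU = (q_min/q_avg)*100 = (6.72/9.03)*100 = 74.4186%

74.4186 %


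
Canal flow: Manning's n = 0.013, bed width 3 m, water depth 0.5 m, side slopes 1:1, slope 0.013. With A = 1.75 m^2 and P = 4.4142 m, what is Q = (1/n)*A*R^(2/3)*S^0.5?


R = A/P = 1.75/4.4142 = 0.396448
Q = (1/0.013) * 1.75 * 0.396448^(2/3) * 0.013^0.5

8.2831 m^3/s


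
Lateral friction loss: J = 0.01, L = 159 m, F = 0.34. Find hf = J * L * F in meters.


hf = J * L * F = 0.01 * 159 * 0.34 = 0.5406 m

0.5406 m


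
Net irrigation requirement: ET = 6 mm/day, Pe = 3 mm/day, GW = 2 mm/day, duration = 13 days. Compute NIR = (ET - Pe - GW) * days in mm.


Daily deficit = ET - Pe - GW = 6 - 3 - 2 = 1 mm/day
NIR = 1 * 13 = 13 mm

13.0000 mm


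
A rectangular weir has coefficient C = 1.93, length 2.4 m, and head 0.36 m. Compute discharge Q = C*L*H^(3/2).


Q = C * L * H^(3/2) = 1.93 * 2.4 * 0.36^1.5 = 1.93 * 2.4 * 0.216000

1.0005 m^3/s


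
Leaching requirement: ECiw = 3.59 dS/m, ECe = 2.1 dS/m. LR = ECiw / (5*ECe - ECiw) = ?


LR = ECiw / (5*ECe - ECiw)
LR = 3.59 / (5*2.1 - 3.59)
LR = 3.59 / 6.9100

0.5195


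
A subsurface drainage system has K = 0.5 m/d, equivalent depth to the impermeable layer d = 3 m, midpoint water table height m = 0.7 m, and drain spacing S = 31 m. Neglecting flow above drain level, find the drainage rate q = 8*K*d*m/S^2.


q = 8*K*d*m/S^2
q = 8*0.5*3*0.7/31^2
q = 8.4000 / 961

0.0087 m/d


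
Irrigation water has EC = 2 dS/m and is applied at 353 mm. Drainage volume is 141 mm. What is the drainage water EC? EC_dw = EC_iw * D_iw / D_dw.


EC_dw = EC_iw * D_iw / D_dw
EC_dw = 2 * 353 / 141
EC_dw = 706 / 141

5.0071 dS/m


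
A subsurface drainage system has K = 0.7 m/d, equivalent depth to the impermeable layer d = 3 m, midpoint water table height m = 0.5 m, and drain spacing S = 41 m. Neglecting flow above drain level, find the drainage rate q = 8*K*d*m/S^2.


q = 8*K*d*m/S^2
q = 8*0.7*3*0.5/41^2
q = 8.4000 / 1681

0.0050 m/d
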